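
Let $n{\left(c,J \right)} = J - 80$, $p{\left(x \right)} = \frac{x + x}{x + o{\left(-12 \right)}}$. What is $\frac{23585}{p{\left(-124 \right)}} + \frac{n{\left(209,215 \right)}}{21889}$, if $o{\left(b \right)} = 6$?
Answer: $\frac{30458888575}{2714236} \approx 11222.0$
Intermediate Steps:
$p{\left(x \right)} = \frac{2 x}{6 + x}$ ($p{\left(x \right)} = \frac{x + x}{x + 6} = \frac{2 x}{6 + x}$)
$n{\left(c,J \right)} = -80 + J$
$\frac{23585}{p{\left(-124 \right)}} + \frac{n{\left(209,215 \right)}}{21889} = \frac{23585}{2 \left(-124\right) \frac{1}{6 - 124}} + \frac{-80 + 215}{21889} = \frac{23585}{2 \left(-124\right) \frac{1}{-118}} + 135 \cdot \frac{1}{21889} = \frac{23585}{2 \left(-124\right) \left(- \frac{1}{118}\right)} + \frac{135}{21889} = \frac{23585}{\frac{124}{59}} + \frac{135}{21889} = 23585 \cdot \frac{59}{124} + \frac{135}{21889} = \frac{1391515}{124} + \frac{135}{21889} = \frac{30458888575}{2714236}$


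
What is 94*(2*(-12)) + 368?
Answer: -1888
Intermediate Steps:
94*(2*(-12)) + 368 = 94*(-24) + 368 = -2256 + 368 = -1888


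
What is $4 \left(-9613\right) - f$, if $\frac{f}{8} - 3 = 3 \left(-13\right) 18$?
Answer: $-32860$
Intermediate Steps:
$f = -5592$ ($f = 24 + 8 \cdot 3 \left(-13\right) 18 = 24 + 8 \left(\left(-39\right) 18\right) = 24 + 8 \left(-702\right) = 24 - 5616 = -5592$)
$4 \left(-9613\right) - f = 4 \left(-9613\right) - -5592 = -38452 + 5592 = -32860$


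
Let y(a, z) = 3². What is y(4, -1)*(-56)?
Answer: -504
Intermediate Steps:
y(a, z) = 9
y(4, -1)*(-56) = 9*(-56) = -504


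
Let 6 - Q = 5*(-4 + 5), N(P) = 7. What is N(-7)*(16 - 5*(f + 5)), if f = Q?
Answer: -98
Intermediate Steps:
Q = 1 (Q = 6 - 5*(-4 + 5) = 6 - 5 = 1)
f = 1
N(-7)*(16 - 5*(f + 5)) = 7*(16 - 5*(1 + 5)) = 7*(16 - 5*6) = 7*(16 - 30) = 7*(-14) = -98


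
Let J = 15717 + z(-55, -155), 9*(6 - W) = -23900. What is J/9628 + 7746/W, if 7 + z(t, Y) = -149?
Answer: 17999217/3976364 ≈ 4.5266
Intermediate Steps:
W = 23954/9 (W = 6 - ⅑*(-23900) = 6 + 23900/9 = 23954/9 ≈ 2661.6)
z(t, Y) = -156 (z(t, Y) = -7 - 149 = -156)
J = 15561 (J = 15717 - 156 = 15561)
J/9628 + 7746/W = 15561/9628 + 7746/(23954/9) = 15561*(1/9628) + 7746*(9/23954) = 15561/9628 + 34857/11977 = 17999217/3976364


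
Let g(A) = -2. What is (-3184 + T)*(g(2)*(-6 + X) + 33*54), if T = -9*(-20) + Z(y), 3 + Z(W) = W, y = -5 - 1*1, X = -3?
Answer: -5423400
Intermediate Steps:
y = -6 (y = -5 - 1 = -6)
Z(W) = -3 + W
T = 171 (T = -9*(-20) + (-3 - 6) = 180 - 9 = 171)
(-3184 + T)*(g(2)*(-6 + X) + 33*54) = (-3184 + 171)*(-2*(-6 - 3) + 33*54) = -3013*(-2*(-9) + 1782) = -3013*(18 + 1782) = -3013*1800 = -5423400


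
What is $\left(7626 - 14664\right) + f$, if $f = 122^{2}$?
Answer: $7846$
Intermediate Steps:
$f = 14884$
$\left(7626 - 14664\right) + f = \left(7626 - 14664\right) + 14884 = -7038 + 14884 = 7846$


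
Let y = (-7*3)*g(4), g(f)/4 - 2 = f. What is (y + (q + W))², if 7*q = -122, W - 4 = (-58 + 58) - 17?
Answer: 13995081/49 ≈ 2.8561e+5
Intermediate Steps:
W = -13 (W = 4 + ((-58 + 58) - 17) = 4 + (0 - 17) = 4 - 17 = -13)
q = -122/7 (q = (⅐)*(-122) = -122/7 ≈ -17.429)
g(f) = 8 + 4*f
y = -504 (y = (-7*3)*(8 + 4*4) = -21*(8 + 16) = -21*24 = -504)
(y + (q + W))² = (-504 + (-122/7 - 13))² = (-504 - 213/7)² = (-3741/7)² = 13995081/49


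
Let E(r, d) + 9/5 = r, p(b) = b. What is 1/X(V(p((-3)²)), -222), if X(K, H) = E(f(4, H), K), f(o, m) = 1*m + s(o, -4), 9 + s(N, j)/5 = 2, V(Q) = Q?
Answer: -5/1294 ≈ -0.0038640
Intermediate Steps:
s(N, j) = -35 (s(N, j) = -45 + 5*2 = -45 + 10 = -35)
f(o, m) = -35 + m (f(o, m) = 1*m - 35 = m - 35 = -35 + m)
E(r, d) = -9/5 + r
X(K, H) = -184/5 + H (X(K, H) = -9/5 + (-35 + H) = -184/5 + H)
1/X(V(p((-3)²)), -222) = 1/(-184/5 - 222) = 1/(-1294/5) = -5/1294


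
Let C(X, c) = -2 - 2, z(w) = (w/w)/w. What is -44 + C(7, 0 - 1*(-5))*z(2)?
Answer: -46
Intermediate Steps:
z(w) = 1/w
C(X, c) = -4
-44 + C(7, 0 - 1*(-5))*z(2) = -44 - 4/2 = -44 - 4*½ = -44 - 2 = -46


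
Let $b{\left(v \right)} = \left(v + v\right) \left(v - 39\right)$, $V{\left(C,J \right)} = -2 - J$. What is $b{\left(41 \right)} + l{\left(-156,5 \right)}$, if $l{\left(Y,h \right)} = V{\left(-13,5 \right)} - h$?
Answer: $152$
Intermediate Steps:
$l{\left(Y,h \right)} = -7 - h$ ($l{\left(Y,h \right)} = \left(-2 - 5\right) - h = -7 - h$)
$b{\left(v \right)} = 2 v \left(-39 + v\right)$
$b{\left(41 \right)} + l{\left(-156,5 \right)} = 2 \cdot 41 \left(-39 + 41\right) - 12 = 2 \cdot 41 \cdot 2 - 12 = 164 - 12 = 152$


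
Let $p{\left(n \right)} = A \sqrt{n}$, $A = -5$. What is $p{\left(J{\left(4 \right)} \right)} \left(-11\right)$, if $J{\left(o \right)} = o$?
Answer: $110$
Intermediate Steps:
$p{\left(n \right)} = - 5 \sqrt{n}$
$p{\left(J{\left(4 \right)} \right)} \left(-11\right) = - 5 \sqrt{4} \left(-11\right) = \left(-5\right) 2 \left(-11\right) = \left(-10\right) \left(-11\right) = 110$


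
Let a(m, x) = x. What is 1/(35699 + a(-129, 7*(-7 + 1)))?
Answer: 1/35657 ≈ 2.8045e-5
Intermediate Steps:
1/(35699 + a(-129, 7*(-7 + 1))) = 1/(35699 + 7*(-7 + 1)) = 1/(35699 + 7*(-6)) = 1/(35699 - 42) = 1/35657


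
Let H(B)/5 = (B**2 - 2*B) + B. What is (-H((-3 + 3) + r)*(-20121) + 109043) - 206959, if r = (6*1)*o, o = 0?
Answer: -97916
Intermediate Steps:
r = 0 (r = (6*1)*0 = 6*0 = 0)
H(B) = -5*B + 5*B**2 (H(B) = 5*((B**2 - 2*B) + B) = 5*(B**2 - B) = -5*B + 5*B**2)
(-H((-3 + 3) + r)*(-20121) + 109043) - 206959 = (-5*((-3 + 3) + 0)*(-1 + ((-3 + 3) + 0))*(-20121) + 109043) - 206959 = (-5*(0 + 0)*(-1 + (0 + 0))*(-20121) + 109043) - 206959 = (-5*0*(-1 + 0)*(-20121) + 109043) - 206959 = (-5*0*(-1)*(-20121) + 109043) - 206959 = (-1*0*(-20121) + 109043) - 206959 = (0*(-20121) + 109043) - 206959 = (0 + 109043) - 206959 = 109043 - 206959 = -97916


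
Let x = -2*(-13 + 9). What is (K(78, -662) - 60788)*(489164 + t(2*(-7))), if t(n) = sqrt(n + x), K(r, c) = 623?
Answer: -29430552060 - 60165*I*sqrt(6) ≈ -2.9431e+10 - 1.4737e+5*I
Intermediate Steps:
x = 8 (x = -2*(-4) = 8)
t(n) = sqrt(8 + n) (t(n) = sqrt(n + 8) = sqrt(8 + n))
(K(78, -662) - 60788)*(489164 + t(2*(-7))) = (623 - 60788)*(489164 + sqrt(8 + 2*(-7))) = -60165*(489164 + sqrt(8 - 14)) = -60165*(489164 + sqrt(-6)) = -60165*(489164 + I*sqrt(6)) = -29430552060 - 60165*I*sqrt(6)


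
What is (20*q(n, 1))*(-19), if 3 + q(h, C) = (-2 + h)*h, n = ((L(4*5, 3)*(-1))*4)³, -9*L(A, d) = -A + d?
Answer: -37743245459660/531441 ≈ -7.1021e+7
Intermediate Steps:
L(A, d) = -d/9 + A/9 (L(A, d) = -(-A + d)/9 = -(d - A)/9 = -d/9 + A/9)
n = -314432/729 (n = (((-⅑*3 + (4*5)/9)*(-1))*4)³ = (((-⅓ + (⅑)*20)*(-1))*4)³ = (((-⅓ + 20/9)*(-1))*4)³ = (((17/9)*(-1))*4)³ = (-17/9*4)³ = (-68/9)³ = -314432/729 ≈ -431.32)
q(h, C) = -3 + h*(-2 + h) (q(h, C) = -3 + (-2 + h)*h = -3 + h*(-2 + h))
(20*q(n, 1))*(-19) = (20*(-3 + (-314432/729)² - 2*(-314432/729)))*(-19) = (20*(-3 + 98867482624/531441 + 628864/729))*(-19) = (20*(99324330157/531441))*(-19) = (1986486603140/531441)*(-19) = -37743245459660/531441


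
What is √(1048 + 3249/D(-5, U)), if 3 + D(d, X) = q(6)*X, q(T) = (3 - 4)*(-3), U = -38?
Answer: √172419/13 ≈ 31.941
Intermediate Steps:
q(T) = 3 (q(T) = -1*(-3) = 3)
D(d, X) = -3 + 3*X
√(1048 + 3249/D(-5, U)) = √(1048 + 3249/(-3 + 3*(-38))) = √(1048 + 3249/(-3 - 114)) = √(1048 + 3249/(-117)) = √(1048 + 3249*(-1/117)) = √(1048 - 361/13) = √(13263/13) = √172419/13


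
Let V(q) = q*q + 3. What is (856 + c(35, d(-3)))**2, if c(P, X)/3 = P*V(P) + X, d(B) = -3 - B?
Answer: 16847001616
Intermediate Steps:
V(q) = 3 + q**2 (V(q) = q**2 + 3 = 3 + q**2)
c(P, X) = 3*X + 3*P*(3 + P**2) (c(P, X) = 3*(P*(3 + P**2) + X) = 3*(X + P*(3 + P**2)) = 3*X + 3*P*(3 + P**2))
(856 + c(35, d(-3)))**2 = (856 + (3*(-3 - 1*(-3)) + 3*35*(3 + 35**2)))**2 = (856 + (3*(-3 + 3) + 3*35*(3 + 1225)))**2 = (856 + (3*0 + 3*35*1228))**2 = (856 + (0 + 128940))**2 = (856 + 128940)**2 = 129796**2 = 16847001616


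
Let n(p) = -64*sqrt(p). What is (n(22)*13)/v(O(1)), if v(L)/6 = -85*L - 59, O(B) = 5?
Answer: 104*sqrt(22)/363 ≈ 1.3438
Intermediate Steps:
v(L) = -354 - 510*L (v(L) = 6*(-85*L - 59) = 6*(-59 - 85*L) = -354 - 510*L)
(n(22)*13)/v(O(1)) = (-64*sqrt(22)*13)/(-354 - 510*5) = (-832*sqrt(22))/(-354 - 2550) = -832*sqrt(22)/(-2904) = -832*sqrt(22)*(-1/2904) = 104*sqrt(22)/363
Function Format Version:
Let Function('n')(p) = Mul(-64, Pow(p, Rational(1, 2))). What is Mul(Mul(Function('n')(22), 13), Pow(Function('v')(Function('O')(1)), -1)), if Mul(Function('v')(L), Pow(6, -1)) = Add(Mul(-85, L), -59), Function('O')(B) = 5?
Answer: Mul(Rational(104, 363), Pow(22, Rational(1, 2))) ≈ 1.3438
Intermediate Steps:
Function('v')(L) = Add(-354, Mul(-510, L)) (Function('v')(L) = Mul(6, Add(Mul(-85, L), -59)) = Mul(6, Add(-59, Mul(-85, L))) = Add(-354, Mul(-510, L)))
Mul(Mul(Function('n')(22), 13), Pow(Function('v')(Function('O')(1)), -1)) = Mul(Mul(Mul(-64, Pow(22, Rational(1, 2))), 13), Pow(Add(-354, Mul(-510, 5)), -1)) = Mul(Mul(-832, Pow(22, Rational(1, 2))), Pow(Add(-354, -2550), -1)) = Mul(Mul(-832, Pow(22, Rational(1, 2))), Pow(-2904, -1)) = Mul(Mul(-832, Pow(22, Rational(1, 2))), Rational(-1, 2904)) = Mul(Rational(104, 363), Pow(22, Rational(1, 2)))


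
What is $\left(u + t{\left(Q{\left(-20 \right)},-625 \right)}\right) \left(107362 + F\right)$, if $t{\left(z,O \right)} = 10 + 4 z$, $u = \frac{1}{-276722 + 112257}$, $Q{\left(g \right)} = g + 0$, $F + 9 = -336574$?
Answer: $\frac{2638918452771}{164465} \approx 1.6045 \cdot 10^{7}$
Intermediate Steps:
$F = -336583$ ($F = -9 - 336574 = -336583$)
$Q{\left(g \right)} = g$
$u = - \frac{1}{164465}$ ($u = \frac{1}{-164465} = - \frac{1}{164465} \approx -6.0803 \cdot 10^{-6}$)
$\left(u + t{\left(Q{\left(-20 \right)},-625 \right)}\right) \left(107362 + F\right) = \left(- \frac{1}{164465} + \left(10 + 4 \left(-20\right)\right)\right) \left(107362 - 336583\right) = \left(- \frac{1}{164465} + \left(10 - 80\right)\right) \left(-229221\right) = \left(- \frac{1}{164465} - 70\right) \left(-229221\right) = \left(- \frac{11512551}{164465}\right) \left(-229221\right) = \frac{2638918452771}{164465}$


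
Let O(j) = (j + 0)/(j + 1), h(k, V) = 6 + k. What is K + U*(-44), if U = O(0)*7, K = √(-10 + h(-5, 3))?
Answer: 3*I ≈ 3.0*I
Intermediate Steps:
O(j) = j/(1 + j)
K = 3*I (K = √(-10 + (6 - 5)) = √(-10 + 1) = √(-9) = 3*I ≈ 3.0*I)
U = 0 (U = (0/(1 + 0))*7 = (0/1)*7 = (0*1)*7 = 0*7 = 0)
K + U*(-44) = 3*I + 0*(-44) = 3*I + 0 = 3*I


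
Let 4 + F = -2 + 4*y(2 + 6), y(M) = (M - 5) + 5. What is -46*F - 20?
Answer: -1216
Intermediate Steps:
y(M) = M (y(M) = (-5 + M) + 5 = M)
F = 26 (F = -4 + (-2 + 4*(2 + 6)) = -4 + (-2 + 4*8) = -4 + (-2 + 32) = -4 + 30 = 26)
-46*F - 20 = -46*26 - 20 = -1196 - 20 = -1216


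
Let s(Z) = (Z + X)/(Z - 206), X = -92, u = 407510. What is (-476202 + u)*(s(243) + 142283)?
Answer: -361637414424/37 ≈ -9.7740e+9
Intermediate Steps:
s(Z) = (-92 + Z)/(-206 + Z) (s(Z) = (Z - 92)/(Z - 206) = (-92 + Z)/(-206 + Z))
(-476202 + u)*(s(243) + 142283) = (-476202 + 407510)*((-92 + 243)/(-206 + 243) + 142283) = -68692*(151/37 + 142283) = -68692*5264622/37 = -361637414424/37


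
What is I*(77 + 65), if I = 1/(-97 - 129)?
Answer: -71/113 ≈ -0.62832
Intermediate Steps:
I = -1/226 (I = 1/(-226) = -1/226 ≈ -0.0044248)
I*(77 + 65) = -(77 + 65)/226 = -1/226*142 = -71/113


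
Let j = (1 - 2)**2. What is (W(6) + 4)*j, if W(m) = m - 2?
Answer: 8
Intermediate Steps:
W(m) = -2 + m
j = 1 (j = (-1)**2 = 1)
(W(6) + 4)*j = ((-2 + 6) + 4)*1 = (4 + 4)*1 = 8*1 = 8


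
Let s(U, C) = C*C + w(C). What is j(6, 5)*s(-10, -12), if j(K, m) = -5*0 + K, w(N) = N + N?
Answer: 720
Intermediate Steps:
w(N) = 2*N
j(K, m) = K (j(K, m) = 0 + K = K)
s(U, C) = C² + 2*C (s(U, C) = C*C + 2*C = C² + 2*C)
j(6, 5)*s(-10, -12) = 6*(-12*(2 - 12)) = 6*(-12*(-10)) = 6*120 = 720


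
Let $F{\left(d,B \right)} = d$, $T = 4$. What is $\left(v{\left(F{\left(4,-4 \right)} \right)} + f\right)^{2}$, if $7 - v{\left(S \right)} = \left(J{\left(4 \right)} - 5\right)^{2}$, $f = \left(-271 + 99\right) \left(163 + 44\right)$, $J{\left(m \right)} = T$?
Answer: $1267217604$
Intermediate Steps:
$J{\left(m \right)} = 4$
$f = -35604$ ($f = \left(-172\right) 207 = -35604$)
$v{\left(S \right)} = 6$ ($v{\left(S \right)} = 7 - \left(4 - 5\right)^{2} = 7 - \left(-1\right)^{2} = 7 - 1 = 6$)
$\left(v{\left(F{\left(4,-4 \right)} \right)} + f\right)^{2} = \left(6 - 35604\right)^{2} = \left(-35598\right)^{2} = 1267217604$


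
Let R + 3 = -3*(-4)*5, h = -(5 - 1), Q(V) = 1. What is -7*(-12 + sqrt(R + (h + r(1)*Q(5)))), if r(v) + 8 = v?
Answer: 84 - 7*sqrt(46) ≈ 36.524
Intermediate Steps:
r(v) = -8 + v
h = -4 (h = -1*4 = -4)
R = 57 (R = -3 - 3*(-4)*5 = -3 + 12*5 = -3 + 60 = 57)
-7*(-12 + sqrt(R + (h + r(1)*Q(5)))) = -7*(-12 + sqrt(57 + (-4 + (-8 + 1)*1))) = -7*(-12 + sqrt(57 + (-4 - 7*1))) = -7*(-12 + sqrt(57 + (-4 - 7))) = -7*(-12 + sqrt(57 - 11)) = -7*(-12 + sqrt(46)) = 84 - 7*sqrt(46)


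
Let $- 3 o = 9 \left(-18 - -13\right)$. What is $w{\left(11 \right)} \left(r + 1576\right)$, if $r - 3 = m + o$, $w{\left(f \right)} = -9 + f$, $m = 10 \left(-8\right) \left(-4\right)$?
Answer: $3828$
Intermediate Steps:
$o = 15$ ($o = - \frac{9 \left(-18 - -13\right)}{3} = - \frac{9 \left(-18 + 13\right)}{3} = - \frac{9 \left(-5\right)}{3} = \left(- \frac{1}{3}\right) \left(-45\right) = 15$)
$m = 320$ ($m = \left(-80\right) \left(-4\right) = 320$)
$r = 338$ ($r = 3 + \left(320 + 15\right) = 3 + 335 = 338$)
$w{\left(11 \right)} \left(r + 1576\right) = \left(-9 + 11\right) \left(338 + 1576\right) = 2 \cdot 1914 = 3828$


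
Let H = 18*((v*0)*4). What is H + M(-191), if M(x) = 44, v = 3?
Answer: 44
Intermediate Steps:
H = 0 (H = 18*((3*0)*4) = 18*(0*4) = 18*0 = 0)
H + M(-191) = 0 + 44 = 44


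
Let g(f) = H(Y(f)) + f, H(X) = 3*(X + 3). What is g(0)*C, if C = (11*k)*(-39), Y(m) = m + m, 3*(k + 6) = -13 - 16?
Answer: 60489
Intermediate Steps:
k = -47/3 (k = -6 + (-13 - 16)/3 = -6 + (1/3)*(-29) = -6 - 29/3 = -47/3 ≈ -15.667)
Y(m) = 2*m
H(X) = 9 + 3*X (H(X) = 3*(3 + X) = 9 + 3*X)
C = 6721 (C = (11*(-47/3))*(-39) = -517/3*(-39) = 6721)
g(f) = 9 + 7*f (g(f) = (9 + 3*(2*f)) + f = (9 + 6*f) + f = 9 + 7*f)
g(0)*C = (9 + 7*0)*6721 = (9 + 0)*6721 = 9*6721 = 60489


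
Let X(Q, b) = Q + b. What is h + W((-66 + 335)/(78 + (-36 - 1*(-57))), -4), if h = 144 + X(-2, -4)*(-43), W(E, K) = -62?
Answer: 340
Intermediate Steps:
h = 402 (h = 144 + (-2 - 4)*(-43) = 144 - 6*(-43) = 144 + 258 = 402)
h + W((-66 + 335)/(78 + (-36 - 1*(-57))), -4) = 402 - 62 = 340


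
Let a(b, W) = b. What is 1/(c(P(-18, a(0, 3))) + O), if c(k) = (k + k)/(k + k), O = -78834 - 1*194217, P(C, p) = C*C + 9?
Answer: -1/273050 ≈ -3.6623e-6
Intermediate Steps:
P(C, p) = 9 + C**2 (P(C, p) = C**2 + 9 = 9 + C**2)
O = -273051 (O = -78834 - 194217 = -273051)
c(k) = 1 (c(k) = (2*k)/((2*k)) = (2*k)*(1/(2*k)) = 1)
1/(c(P(-18, a(0, 3))) + O) = 1/(1 - 273051) = 1/(-273050) = -1/273050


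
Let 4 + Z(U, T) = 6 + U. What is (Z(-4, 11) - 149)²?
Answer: 22801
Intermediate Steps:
Z(U, T) = 2 + U (Z(U, T) = -4 + (6 + U) = 2 + U)
(Z(-4, 11) - 149)² = ((2 - 4) - 149)² = (-2 - 149)² = (-151)² = 22801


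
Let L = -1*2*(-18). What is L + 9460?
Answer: 9496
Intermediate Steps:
L = 36 (L = -2*(-18) = 36)
L + 9460 = 36 + 9460 = 9496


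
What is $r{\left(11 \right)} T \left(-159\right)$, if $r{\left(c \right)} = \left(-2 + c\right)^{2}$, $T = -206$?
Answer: $2653074$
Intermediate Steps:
$r{\left(11 \right)} T \left(-159\right) = \left(-2 + 11\right)^{2} \left(-206\right) \left(-159\right) = 9^{2} \left(-206\right) \left(-159\right) = 81 \left(-206\right) \left(-159\right) = \left(-16686\right) \left(-159\right) = 2653074$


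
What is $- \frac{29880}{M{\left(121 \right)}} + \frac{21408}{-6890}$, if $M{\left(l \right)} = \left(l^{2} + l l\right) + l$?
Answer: $- \frac{46407368}{11254815} \approx -4.1233$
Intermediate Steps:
$M{\left(l \right)} = l + 2 l^{2}$ ($M{\left(l \right)} = \left(l^{2} + l^{2}\right) + l = 2 l^{2} + l = l + 2 l^{2}$)
$- \frac{29880}{M{\left(121 \right)}} + \frac{21408}{-6890} = - \frac{29880}{121 \left(1 + 2 \cdot 121\right)} + \frac{21408}{-6890} = - \frac{29880}{121 \left(1 + 242\right)} + 21408 \left(- \frac{1}{6890}\right) = - \frac{29880}{121 \cdot 243} - \frac{10704}{3445} = - \frac{29880}{29403} - \frac{10704}{3445} = \left(-29880\right) \frac{1}{29403} - \frac{10704}{3445} = - \frac{3320}{3267} - \frac{10704}{3445} = - \frac{46407368}{11254815}$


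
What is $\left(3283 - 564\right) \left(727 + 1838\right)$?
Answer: $6974235$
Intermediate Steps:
$\left(3283 - 564\right) \left(727 + 1838\right) = 2719 \cdot 2565 = 6974235$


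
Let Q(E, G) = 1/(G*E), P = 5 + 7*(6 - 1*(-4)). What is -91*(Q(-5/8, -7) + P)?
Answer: -34229/5 ≈ -6845.8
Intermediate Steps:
P = 75 (P = 5 + 7*(6 + 4) = 5 + 7*10 = 5 + 70 = 75)
Q(E, G) = 1/(E*G)
-91*(Q(-5/8, -7) + P) = -91*(1/(-5/8*(-7)) + 75) = -91*(-⅐/(-5*⅛) + 75) = -91*(-⅐/(-5/8) + 75) = -91*(-8/5*(-⅐) + 75) = -91*(8/35 + 75) = -91*2633/35 = -34229/5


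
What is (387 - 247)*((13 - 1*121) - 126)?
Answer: -32760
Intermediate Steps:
(387 - 247)*((13 - 1*121) - 126) = 140*((13 - 121) - 126) = 140*(-108 - 126) = 140*(-234) = -32760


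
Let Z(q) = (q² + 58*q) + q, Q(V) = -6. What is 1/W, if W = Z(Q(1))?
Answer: -1/318 ≈ -0.0031447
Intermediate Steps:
Z(q) = q² + 59*q
W = -318 (W = -6*(59 - 6) = -6*53 = -318)
1/W = 1/(-318) = -1/318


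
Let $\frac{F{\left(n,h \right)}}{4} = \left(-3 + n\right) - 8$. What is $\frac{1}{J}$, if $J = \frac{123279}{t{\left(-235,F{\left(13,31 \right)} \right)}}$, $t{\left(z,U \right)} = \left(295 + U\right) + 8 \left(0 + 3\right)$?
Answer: $\frac{1}{377} \approx 0.0026525$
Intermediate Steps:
$F{\left(n,h \right)} = -44 + 4 n$ ($F{\left(n,h \right)} = 4 \left(\left(-3 + n\right) - 8\right) = 4 \left(-11 + n\right) = -44 + 4 n$)
$t{\left(z,U \right)} = 319 + U$ ($t{\left(z,U \right)} = \left(295 + U\right) + 8 \cdot 3 = \left(295 + U\right) + 24 = 319 + U$)
$J = 377$ ($J = \frac{123279}{319 + \left(-44 + 4 \cdot 13\right)} = \frac{123279}{319 + \left(-44 + 52\right)} = \frac{123279}{319 + 8} = \frac{123279}{327} = 123279 \cdot \frac{1}{327} = 377$)
$\frac{1}{J} = \frac{1}{377}$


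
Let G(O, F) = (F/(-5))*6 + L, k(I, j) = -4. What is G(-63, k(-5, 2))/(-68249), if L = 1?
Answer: -29/341245 ≈ -8.4983e-5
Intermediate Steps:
G(O, F) = 1 - 6*F/5 (G(O, F) = (F/(-5))*6 + 1 = (F*(-⅕))*6 + 1 = -F/5*6 + 1 = -6*F/5 + 1 = 1 - 6*F/5)
G(-63, k(-5, 2))/(-68249) = (1 - 6/5*(-4))/(-68249) = (1 + 24/5)*(-1/68249) = (29/5)*(-1/68249) = -29/341245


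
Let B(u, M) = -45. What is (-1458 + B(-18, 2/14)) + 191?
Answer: -1312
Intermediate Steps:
(-1458 + B(-18, 2/14)) + 191 = (-1458 - 45) + 191 = -1503 + 191 = -1312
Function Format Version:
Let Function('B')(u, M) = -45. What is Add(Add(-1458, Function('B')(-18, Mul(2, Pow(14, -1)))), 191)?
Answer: -1312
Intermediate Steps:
Add(Add(-1458, Function('B')(-18, Mul(2, Pow(14, -1)))), 191) = Add(Add(-1458, -45), 191) = Add(-1503, 191) = -1312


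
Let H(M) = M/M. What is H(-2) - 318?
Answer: -317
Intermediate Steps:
H(M) = 1
H(-2) - 318 = 1 - 318 = -317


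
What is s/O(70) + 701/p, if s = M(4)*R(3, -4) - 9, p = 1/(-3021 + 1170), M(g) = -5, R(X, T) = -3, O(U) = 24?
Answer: -5190203/4 ≈ -1.2976e+6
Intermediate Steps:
p = -1/1851 (p = 1/(-1851) = -1/1851 ≈ -0.00054025)
s = 6 (s = -5*(-3) - 9 = 15 - 9 = 6)
s/O(70) + 701/p = 6/24 + 701/(-1/1851) = 6*(1/24) + 701*(-1851) = 1/4 - 1297551 = -5190203/4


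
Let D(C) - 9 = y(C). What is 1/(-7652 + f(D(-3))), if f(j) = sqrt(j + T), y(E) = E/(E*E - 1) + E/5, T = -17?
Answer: -306080/2342124519 - 2*I*sqrt(3590)/2342124519 ≈ -0.00013068 - 5.1164e-8*I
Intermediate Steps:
y(E) = E/5 + E/(-1 + E**2) (y(E) = E/(E**2 - 1) + E*(1/5) = E/(-1 + E**2) + E/5 = E/5 + E/(-1 + E**2))
D(C) = 9 + C*(4 + C**2)/(5*(-1 + C**2))
f(j) = sqrt(-17 + j) (f(j) = sqrt(j - 17) = sqrt(-17 + j))
1/(-7652 + f(D(-3))) = 1/(-7652 + sqrt(-17 + (-45 + 45*(-3)**2 - 3*(4 + (-3)**2))/(5*(-1 + (-3)**2)))) = 1/(-7652 + sqrt(-17 + (-45 + 45*9 - 3*(4 + 9))/(5*(-1 + 9)))) = 1/(-7652 + sqrt(-17 + (1/5)*(-45 + 405 - 3*13)/8)) = 1/(-7652 + sqrt(-17 + (1/5)*(1/8)*(-45 + 405 - 39))) = 1/(-7652 + sqrt(-17 + (1/5)*(1/8)*321)) = 1/(-7652 + sqrt(-17 + 321/40)) = 1/(-7652 + sqrt(-359/40)) = 1/(-7652 + I*sqrt(3590)/20)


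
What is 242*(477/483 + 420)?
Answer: 16402518/161 ≈ 1.0188e+5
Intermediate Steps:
242*(477/483 + 420) = 242*(477*(1/483) + 420) = 242*(159/161 + 420) = 242*(67779/161) = 16402518/161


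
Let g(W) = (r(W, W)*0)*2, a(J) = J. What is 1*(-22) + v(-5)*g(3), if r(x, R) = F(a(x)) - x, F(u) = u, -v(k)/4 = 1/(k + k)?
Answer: -22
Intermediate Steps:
v(k) = -2/k (v(k) = -4/(k + k) = -4*1/(2*k) = -2/k)
r(x, R) = 0 (r(x, R) = x - x = 0)
g(W) = 0 (g(W) = (0*0)*2 = 0*2 = 0)
1*(-22) + v(-5)*g(3) = 1*(-22) - 2/(-5)*0 = -22 - 2*(-1/5)*0 = -22 + (2/5)*0 = -22 + 0 = -22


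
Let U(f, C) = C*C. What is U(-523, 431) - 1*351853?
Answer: -166092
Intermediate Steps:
U(f, C) = C**2
U(-523, 431) - 1*351853 = 431**2 - 1*351853 = 185761 - 351853 = -166092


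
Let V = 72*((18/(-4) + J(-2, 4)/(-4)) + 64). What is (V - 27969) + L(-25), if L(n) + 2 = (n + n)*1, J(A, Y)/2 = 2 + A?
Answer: -23737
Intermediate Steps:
J(A, Y) = 4 + 2*A (J(A, Y) = 2*(2 + A) = 4 + 2*A)
L(n) = -2 + 2*n (L(n) = -2 + (n + n)*1 = -2 + (2*n)*1 = -2 + 2*n)
V = 4284 (V = 72*((18/(-4) + (4 + 2*(-2))/(-4)) + 64) = 72*((18*(-1/4) + (4 - 4)*(-1/4)) + 64) = 72*((-9/2 + 0*(-1/4)) + 64) = 72*((-9/2 + 0) + 64) = 72*(-9/2 + 64) = 72*(119/2) = 4284)
(V - 27969) + L(-25) = (4284 - 27969) + (-2 + 2*(-25)) = -23685 + (-2 - 50) = -23685 - 52 = -23737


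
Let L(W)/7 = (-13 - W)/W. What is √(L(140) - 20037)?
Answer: I*√2004465/10 ≈ 141.58*I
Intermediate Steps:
L(W) = 7*(-13 - W)/W (L(W) = 7*((-13 - W)/W) = 7*(-13 - W)/W)
√(L(140) - 20037) = √((-7 - 91/140) - 20037) = √((-7 - 91*1/140) - 20037) = √((-7 - 13/20) - 20037) = √(-153/20 - 20037) = √(-400893/20) = I*√2004465/10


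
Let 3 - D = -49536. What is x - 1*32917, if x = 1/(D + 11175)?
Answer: -1998522737/60714 ≈ -32917.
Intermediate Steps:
D = 49539 (D = 3 - 1*(-49536) = 3 + 49536 = 49539)
x = 1/60714 (x = 1/(49539 + 11175) = 1/60714 ≈ 1.6471e-5)
x - 1*32917 = 1/60714 - 1*32917 = 1/60714 - 32917 = -1998522737/60714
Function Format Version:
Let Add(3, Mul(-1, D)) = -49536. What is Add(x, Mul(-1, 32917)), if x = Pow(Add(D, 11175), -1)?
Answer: Rational(-1998522737, 60714) ≈ -32917.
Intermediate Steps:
D = 49539 (D = Add(3, Mul(-1, -49536)) = Add(3, 49536) = 49539)
x = Rational(1, 60714) (x = Pow(Add(49539, 11175), -1) = Pow(60714, -1) = Rational(1, 60714) ≈ 1.6471e-5)
Add(x, Mul(-1, 32917)) = Add(Rational(1, 60714), Mul(-1, 32917)) = Add(Rational(1, 60714), -32917) = Rational(-1998522737, 60714)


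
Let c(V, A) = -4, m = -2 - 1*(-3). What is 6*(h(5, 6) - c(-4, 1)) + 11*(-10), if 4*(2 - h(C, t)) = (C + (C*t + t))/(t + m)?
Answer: -1159/14 ≈ -82.786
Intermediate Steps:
m = 1 (m = -2 + 3 = 1)
h(C, t) = 2 - (C + t + C*t)/(4*(1 + t)) (h(C, t) = 2 - (C + (C*t + t))/(4*(t + 1)) = 2 - (C + (t + C*t))/(4*(1 + t)) = 2 - (C + t + C*t)/(4*(1 + t)))
6*(h(5, 6) - c(-4, 1)) + 11*(-10) = 6*((8 - 1*5 + 7*6 - 1*5*6)/(4*(1 + 6)) - 1*(-4)) + 11*(-10) = 6*((¼)*(8 - 5 + 42 - 30)/7 + 4) - 110 = 6*((¼)*(⅐)*15 + 4) - 110 = 6*(15/28 + 4) - 110 = 6*(127/28) - 110 = 381/14 - 110 = -1159/14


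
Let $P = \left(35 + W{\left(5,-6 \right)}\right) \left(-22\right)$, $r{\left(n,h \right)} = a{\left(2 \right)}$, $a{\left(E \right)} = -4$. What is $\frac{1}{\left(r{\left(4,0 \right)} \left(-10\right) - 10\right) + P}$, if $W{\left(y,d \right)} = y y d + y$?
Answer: $\frac{1}{2450} \approx 0.00040816$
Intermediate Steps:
$r{\left(n,h \right)} = -4$
$W{\left(y,d \right)} = y + d y^{2}$ ($W{\left(y,d \right)} = y^{2} d + y = d y^{2} + y = y + d y^{2}$)
$P = 2420$ ($P = \left(35 + 5 \left(1 - 30\right)\right) \left(-22\right) = \left(35 + 5 \left(-29\right)\right) \left(-22\right) = \left(35 - 145\right) \left(-22\right) = \left(-110\right) \left(-22\right) = 2420$)
$\frac{1}{\left(r{\left(4,0 \right)} \left(-10\right) - 10\right) + P} = \frac{1}{\left(\left(-4\right) \left(-10\right) - 10\right) + 2420} = \frac{1}{\left(40 - 10\right) + 2420} = \frac{1}{30 + 2420} = \frac{1}{2450}$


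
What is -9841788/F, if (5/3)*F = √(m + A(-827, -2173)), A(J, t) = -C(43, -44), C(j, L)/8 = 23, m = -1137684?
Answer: 8201490*I*√284467/284467 ≈ 15377.0*I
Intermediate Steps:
C(j, L) = 184 (C(j, L) = 8*23 = 184)
A(J, t) = -184 (A(J, t) = -1*184 = -184)
F = 6*I*√284467/5 (F = 3*√(-1137684 - 184)/5 = 3*√(-1137868)/5 = 3*(2*I*√284467)/5 = 6*I*√284467/5 ≈ 640.03*I)
-9841788/F = -9841788*(-5*I*√284467/1706802) = -(-8201490)*I*√284467/284467 = 8201490*I*√284467/284467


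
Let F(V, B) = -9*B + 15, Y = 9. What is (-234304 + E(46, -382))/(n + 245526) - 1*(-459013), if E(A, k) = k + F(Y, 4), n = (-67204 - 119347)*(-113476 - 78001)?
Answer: 16396160716919882/35720471353 ≈ 4.5901e+5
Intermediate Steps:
n = 35720225827 (n = -186551*(-191477) = 35720225827)
F(V, B) = 15 - 9*B
E(A, k) = -21 + k (E(A, k) = k + (15 - 9*4) = k + (15 - 36) = k - 21 = -21 + k)
(-234304 + E(46, -382))/(n + 245526) - 1*(-459013) = (-234304 + (-21 - 382))/(35720225827 + 245526) - 1*(-459013) = (-234304 - 403)/35720471353 + 459013 = -234707*1/35720471353 + 459013 = -234707/35720471353 + 459013 = 16396160716919882/35720471353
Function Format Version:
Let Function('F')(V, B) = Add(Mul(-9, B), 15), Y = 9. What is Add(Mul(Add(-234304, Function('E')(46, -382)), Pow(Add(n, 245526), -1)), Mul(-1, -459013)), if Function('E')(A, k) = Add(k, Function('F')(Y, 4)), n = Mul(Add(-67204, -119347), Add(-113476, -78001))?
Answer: Rational(16396160716919882, 35720471353) ≈ 4.5901e+5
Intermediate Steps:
n = 35720225827 (n = Mul(-186551, -191477) = 35720225827)
Function('F')(V, B) = Add(15, Mul(-9, B))
Function('E')(A, k) = Add(-21, k) (Function('E')(A, k) = Add(k, Add(15, Mul(-9, 4))) = Add(k, Add(15, -36)) = Add(k, -21) = Add(-21, k))
Add(Mul(Add(-234304, Function('E')(46, -382)), Pow(Add(n, 245526), -1)), Mul(-1, -459013)) = Add(Mul(Add(-234304, Add(-21, -382)), Pow(Add(35720225827, 245526), -1)), Mul(-1, -459013)) = Add(Mul(Add(-234304, -403), Pow(35720471353, -1)), 459013) = Add(Mul(-234707, Rational(1, 35720471353)), 459013) = Add(Rational(-234707, 35720471353), 459013) = Rational(16396160716919882, 35720471353)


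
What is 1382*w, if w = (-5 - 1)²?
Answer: 49752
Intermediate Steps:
w = 36 (w = (-6)² = 36)
1382*w = 1382*36 = 49752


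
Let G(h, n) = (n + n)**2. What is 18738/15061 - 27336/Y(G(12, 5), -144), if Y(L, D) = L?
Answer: -102458424/376525 ≈ -272.12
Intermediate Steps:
G(h, n) = 4*n**2 (G(h, n) = (2*n)**2 = 4*n**2)
18738/15061 - 27336/Y(G(12, 5), -144) = 18738/15061 - 27336/(4*5**2) = 18738*(1/15061) - 27336/(4*25) = 18738/15061 - 27336/100 = 18738/15061 - 27336*1/100 = 18738/15061 - 6834/25 = -102458424/376525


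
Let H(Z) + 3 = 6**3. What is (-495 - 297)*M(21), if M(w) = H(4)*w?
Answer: -3542616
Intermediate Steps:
H(Z) = 213 (H(Z) = -3 + 6**3 = -3 + 216 = 213)
M(w) = 213*w
(-495 - 297)*M(21) = (-495 - 297)*(213*21) = -792*4473 = -3542616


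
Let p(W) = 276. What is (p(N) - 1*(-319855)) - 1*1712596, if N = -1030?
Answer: -1392465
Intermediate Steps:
(p(N) - 1*(-319855)) - 1*1712596 = (276 - 1*(-319855)) - 1*1712596 = (276 + 319855) - 1712596 = 320131 - 1712596 = -1392465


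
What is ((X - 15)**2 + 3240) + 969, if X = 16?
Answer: 4210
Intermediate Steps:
((X - 15)**2 + 3240) + 969 = ((16 - 15)**2 + 3240) + 969 = (1**2 + 3240) + 969 = (1 + 3240) + 969 = 3241 + 969 = 4210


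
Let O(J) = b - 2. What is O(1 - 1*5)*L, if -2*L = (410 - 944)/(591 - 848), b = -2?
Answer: 1068/257 ≈ 4.1556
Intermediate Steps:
O(J) = -4 (O(J) = -2 - 2 = -4)
L = -267/257 (L = -(410 - 944)/(2*(591 - 848)) = -(-267)/(-257) = -(-267)*(-1)/257 = -½*534/257 = -267/257 ≈ -1.0389)
O(1 - 1*5)*L = -4*(-267/257) = 1068/257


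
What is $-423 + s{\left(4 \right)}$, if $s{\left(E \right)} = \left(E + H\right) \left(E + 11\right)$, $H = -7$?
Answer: $-468$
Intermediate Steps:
$s{\left(E \right)} = \left(-7 + E\right) \left(11 + E\right)$ ($s{\left(E \right)} = \left(E - 7\right) \left(E + 11\right) = \left(-7 + E\right) \left(11 + E\right)$)
$-423 + s{\left(4 \right)} = -423 + \left(-77 + 4^{2} + 4 \cdot 4\right) = -423 + \left(-77 + 16 + 16\right) = -423 - 45 = -468$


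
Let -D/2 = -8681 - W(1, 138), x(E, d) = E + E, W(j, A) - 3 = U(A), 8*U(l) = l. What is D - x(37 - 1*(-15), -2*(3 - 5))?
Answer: 34597/2 ≈ 17299.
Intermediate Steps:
U(l) = l/8
W(j, A) = 3 + A/8
x(E, d) = 2*E
D = 34805/2 (D = -2*(-8681 - (3 + (⅛)*138)) = -2*(-8681 - (3 + 69/4)) = -2*(-8681 - 1*81/4) = -2*(-8681 - 81/4) = -2*(-34805/4) = 34805/2 ≈ 17403.)
D - x(37 - 1*(-15), -2*(3 - 5)) = 34805/2 - 2*(37 - 1*(-15)) = 34805/2 - 2*(37 + 15) = 34805/2 - 2*52 = 34805/2 - 1*104 = 34805/2 - 104 = 34597/2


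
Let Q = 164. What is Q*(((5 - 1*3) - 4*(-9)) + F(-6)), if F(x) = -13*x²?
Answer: -70520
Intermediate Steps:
Q*(((5 - 1*3) - 4*(-9)) + F(-6)) = 164*(((5 - 1*3) - 4*(-9)) - 13*(-6)²) = 164*(((5 - 3) + 36) - 13*36) = 164*((2 + 36) - 468) = 164*(38 - 468) = 164*(-430) = -70520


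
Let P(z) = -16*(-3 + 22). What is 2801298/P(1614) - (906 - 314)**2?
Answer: -54671177/152 ≈ -3.5968e+5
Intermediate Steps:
P(z) = -304 (P(z) = -16*19 = -304)
2801298/P(1614) - (906 - 314)**2 = 2801298/(-304) - (906 - 314)**2 = 2801298*(-1/304) - 1*592**2 = -1400649/152 - 1*350464 = -1400649/152 - 350464 = -54671177/152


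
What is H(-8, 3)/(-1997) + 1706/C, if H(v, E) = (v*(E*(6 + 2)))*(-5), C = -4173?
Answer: -7412962/8333481 ≈ -0.88954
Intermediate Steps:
H(v, E) = -40*E*v (H(v, E) = (v*(E*8))*(-5) = (v*(8*E))*(-5) = (8*E*v)*(-5) = -40*E*v)
H(-8, 3)/(-1997) + 1706/C = -40*3*(-8)/(-1997) + 1706/(-4173) = 960*(-1/1997) + 1706*(-1/4173) = -960/1997 - 1706/4173 = -7412962/8333481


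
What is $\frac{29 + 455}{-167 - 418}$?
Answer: $- \frac{484}{585} \approx -0.82735$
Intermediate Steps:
$\frac{29 + 455}{-167 - 418} = \frac{484}{-585} = 484 \left(- \frac{1}{585}\right) = - \frac{484}{585}$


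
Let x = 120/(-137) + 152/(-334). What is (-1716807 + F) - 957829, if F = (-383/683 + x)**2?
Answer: -653099857020807142435/244183033091449 ≈ -2.6746e+6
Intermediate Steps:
x = -30452/22879 (x = 120*(-1/137) + 152*(-1/334) = -120/137 - 76/167 = -30452/22879 ≈ -1.3310)
F = 873874773645129/244183033091449 (F = (-383/683 - 30452/22879)**2 = (-29561373/15626357)**2 = 873874773645129/244183033091449 ≈ 3.5788)
(-1716807 + F) - 957829 = (-1716807 + 873874773645129/244183033091449) - 957829 = -419214266617857638214/244183033091449 - 957829 = -653099857020807142435/244183033091449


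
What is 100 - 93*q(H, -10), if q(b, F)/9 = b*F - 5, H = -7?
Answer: -54305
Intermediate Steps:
q(b, F) = -45 + 9*F*b (q(b, F) = 9*(b*F - 5) = 9*(F*b - 5) = 9*(-5 + F*b) = -45 + 9*F*b)
100 - 93*q(H, -10) = 100 - 93*(-45 + 9*(-10)*(-7)) = 100 - 93*(-45 + 630) = 100 - 93*585 = 100 - 54405 = -54305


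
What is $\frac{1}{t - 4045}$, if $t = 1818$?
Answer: $- \frac{1}{2227} \approx -0.00044903$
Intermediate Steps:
$\frac{1}{t - 4045} = \frac{1}{1818 - 4045} = \frac{1}{-2227} = - \frac{1}{2227}$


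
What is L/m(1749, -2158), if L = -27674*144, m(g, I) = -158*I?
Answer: -996264/85241 ≈ -11.688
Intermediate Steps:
L = -3985056
L/m(1749, -2158) = -3985056/((-158*(-2158))) = -3985056/340964 = -3985056*1/340964 = -996264/85241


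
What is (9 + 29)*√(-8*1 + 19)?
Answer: 38*√11 ≈ 126.03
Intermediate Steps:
(9 + 29)*√(-8*1 + 19) = 38*√(-8 + 19) = 38*√11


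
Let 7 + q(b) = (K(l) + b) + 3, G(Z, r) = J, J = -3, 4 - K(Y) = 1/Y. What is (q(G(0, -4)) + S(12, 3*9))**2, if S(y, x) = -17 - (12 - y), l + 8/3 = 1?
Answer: 9409/25 ≈ 376.36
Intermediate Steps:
l = -5/3 (l = -8/3 + 1 = -5/3 ≈ -1.6667)
K(Y) = 4 - 1/Y
G(Z, r) = -3
S(y, x) = -29 + y (S(y, x) = -17 + (-12 + y) = -29 + y)
q(b) = 3/5 + b (q(b) = -7 + (((4 - 1/(-5/3)) + b) + 3) = -7 + (((4 - 1*(-3/5)) + b) + 3) = -7 + (((4 + 3/5) + b) + 3) = -7 + ((23/5 + b) + 3) = -7 + (38/5 + b) = 3/5 + b)
(q(G(0, -4)) + S(12, 3*9))**2 = ((3/5 - 3) + (-29 + 12))**2 = (-12/5 - 17)**2 = (-97/5)**2 = 9409/25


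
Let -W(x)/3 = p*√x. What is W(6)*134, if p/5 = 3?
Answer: -6030*√6 ≈ -14770.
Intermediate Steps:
p = 15 (p = 5*3 = 15)
W(x) = -45*√x
W(6)*134 = -45*√6*134 = -6030*√6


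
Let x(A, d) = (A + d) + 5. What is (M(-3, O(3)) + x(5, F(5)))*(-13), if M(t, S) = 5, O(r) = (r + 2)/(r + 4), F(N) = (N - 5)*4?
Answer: -195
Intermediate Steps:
F(N) = -20 + 4*N (F(N) = (-5 + N)*4 = -20 + 4*N)
O(r) = (2 + r)/(4 + r)
x(A, d) = 5 + A + d
(M(-3, O(3)) + x(5, F(5)))*(-13) = (5 + (5 + 5 + (-20 + 4*5)))*(-13) = (5 + (5 + 5 + (-20 + 20)))*(-13) = (5 + (5 + 5 + 0))*(-13) = (5 + 10)*(-13) = 15*(-13) = -195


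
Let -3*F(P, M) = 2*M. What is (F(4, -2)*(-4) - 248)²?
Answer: 577600/9 ≈ 64178.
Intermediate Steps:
F(P, M) = -2*M/3
(F(4, -2)*(-4) - 248)² = (-⅔*(-2)*(-4) - 248)² = ((4/3)*(-4) - 248)² = (-16/3 - 248)² = (-760/3)² = 577600/9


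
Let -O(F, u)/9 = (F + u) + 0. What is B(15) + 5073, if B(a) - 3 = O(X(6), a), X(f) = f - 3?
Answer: 4914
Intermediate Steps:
X(f) = -3 + f
O(F, u) = -9*F - 9*u (O(F, u) = -9*((F + u) + 0) = -9*(F + u) = -9*F - 9*u)
B(a) = -24 - 9*a (B(a) = 3 + (-9*(-3 + 6) - 9*a) = 3 + (-9*3 - 9*a) = 3 + (-27 - 9*a) = -24 - 9*a)
B(15) + 5073 = (-24 - 9*15) + 5073 = (-24 - 135) + 5073 = -159 + 5073 = 4914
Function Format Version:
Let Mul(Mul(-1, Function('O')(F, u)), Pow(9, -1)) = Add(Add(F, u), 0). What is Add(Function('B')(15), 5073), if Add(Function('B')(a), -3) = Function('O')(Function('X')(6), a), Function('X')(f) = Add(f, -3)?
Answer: 4914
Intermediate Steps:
Function('X')(f) = Add(-3, f)
Function('O')(F, u) = Add(Mul(-9, F), Mul(-9, u)) (Function('O')(F, u) = Mul(-9, Add(Add(F, u), 0)) = Mul(-9, Add(F, u)) = Add(Mul(-9, F), Mul(-9, u)))
Function('B')(a) = Add(-24, Mul(-9, a)) (Function('B')(a) = Add(3, Add(Mul(-9, Add(-3, 6)), Mul(-9, a))) = Add(3, Add(Mul(-9, 3), Mul(-9, a))) = Add(3, Add(-27, Mul(-9, a))) = Add(-24, Mul(-9, a)))
Add(Function('B')(15), 5073) = Add(Add(-24, Mul(-9, 15)), 5073) = Add(Add(-24, -135), 5073) = Add(-159, 5073) = 4914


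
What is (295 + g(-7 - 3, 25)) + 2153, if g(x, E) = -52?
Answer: 2396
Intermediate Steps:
(295 + g(-7 - 3, 25)) + 2153 = (295 - 52) + 2153 = 243 + 2153 = 2396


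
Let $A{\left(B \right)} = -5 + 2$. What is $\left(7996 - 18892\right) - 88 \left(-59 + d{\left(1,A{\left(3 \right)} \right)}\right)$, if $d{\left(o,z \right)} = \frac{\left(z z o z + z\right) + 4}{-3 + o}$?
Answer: $-6848$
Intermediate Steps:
$A{\left(B \right)} = -3$
$d{\left(o,z \right)} = \frac{4 + z + o z^{3}}{-3 + o}$ ($d{\left(o,z \right)} = \frac{\left(z^{2} o z + z\right) + 4}{-3 + o} = \frac{\left(o z^{2} z + z\right) + 4}{-3 + o} = \frac{\left(o z^{3} + z\right) + 4}{-3 + o} = \frac{\left(z + o z^{3}\right) + 4}{-3 + o} = \frac{4 + z + o z^{3}}{-3 + o}$)
$\left(7996 - 18892\right) - 88 \left(-59 + d{\left(1,A{\left(3 \right)} \right)}\right) = \left(7996 - 18892\right) - 88 \left(-59 + \frac{4 - 3 + 1 \left(-3\right)^{3}}{-3 + 1}\right) = -10896 - 88 \left(-59 + \frac{4 - 3 + 1 \left(-27\right)}{-2}\right) = -10896 - 88 \left(-59 - \frac{4 - 3 - 27}{2}\right) = -10896 - 88 \left(-59 - -13\right) = -10896 - 88 \left(-59 + 13\right) = -10896 - -4048 = -10896 + 4048 = -6848$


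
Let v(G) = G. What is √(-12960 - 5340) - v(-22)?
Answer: 22 + 10*I*√183 ≈ 22.0 + 135.28*I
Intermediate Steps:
√(-12960 - 5340) - v(-22) = √(-12960 - 5340) - 1*(-22) = √(-18300) + 22 = 10*I*√183 + 22 = 22 + 10*I*√183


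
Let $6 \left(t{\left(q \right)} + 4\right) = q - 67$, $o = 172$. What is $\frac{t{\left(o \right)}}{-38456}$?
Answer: $- \frac{27}{76912} \approx -0.00035105$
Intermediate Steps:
$t{\left(q \right)} = - \frac{91}{6} + \frac{q}{6}$ ($t{\left(q \right)} = -4 + \frac{q - 67}{6} = -4 + \frac{-67 + q}{6} = -4 + \left(- \frac{67}{6} + \frac{q}{6}\right) = - \frac{91}{6} + \frac{q}{6}$)
$\frac{t{\left(o \right)}}{-38456} = \frac{- \frac{91}{6} + \frac{1}{6} \cdot 172}{-38456} = \left(- \frac{91}{6} + \frac{86}{3}\right) \left(- \frac{1}{38456}\right) = \frac{27}{2} \left(- \frac{1}{38456}\right) = - \frac{27}{76912}$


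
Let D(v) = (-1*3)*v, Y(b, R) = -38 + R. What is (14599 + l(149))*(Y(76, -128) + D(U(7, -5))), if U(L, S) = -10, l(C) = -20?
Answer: -1982744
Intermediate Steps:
D(v) = -3*v
(14599 + l(149))*(Y(76, -128) + D(U(7, -5))) = (14599 - 20)*((-38 - 128) - 3*(-10)) = 14579*(-166 + 30) = 14579*(-136) = -1982744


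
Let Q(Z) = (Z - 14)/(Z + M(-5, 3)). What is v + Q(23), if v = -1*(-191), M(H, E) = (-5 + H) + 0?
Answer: 2492/13 ≈ 191.69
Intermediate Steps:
M(H, E) = -5 + H
Q(Z) = (-14 + Z)/(-10 + Z) (Q(Z) = (Z - 14)/(Z + (-5 - 5)) = (-14 + Z)/(Z - 10) = (-14 + Z)/(-10 + Z))
v = 191
v + Q(23) = 191 + (-14 + 23)/(-10 + 23) = 191 + 9/13 = 2492/13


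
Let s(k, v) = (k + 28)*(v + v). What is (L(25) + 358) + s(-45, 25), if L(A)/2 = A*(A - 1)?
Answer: 708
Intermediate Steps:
s(k, v) = 2*v*(28 + k) (s(k, v) = (28 + k)*(2*v) = 2*v*(28 + k))
L(A) = 2*A*(-1 + A) (L(A) = 2*(A*(A - 1)) = 2*(A*(-1 + A)) = 2*A*(-1 + A))
(L(25) + 358) + s(-45, 25) = (2*25*(-1 + 25) + 358) + 2*25*(28 - 45) = (2*25*24 + 358) + 2*25*(-17) = (1200 + 358) - 850 = 1558 - 850 = 708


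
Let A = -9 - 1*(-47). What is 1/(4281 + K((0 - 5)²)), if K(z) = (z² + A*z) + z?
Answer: 1/5881 ≈ 0.00017004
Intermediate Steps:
A = 38 (A = -9 + 47 = 38)
K(z) = z² + 39*z (K(z) = (z² + 38*z) + z = z² + 39*z)
1/(4281 + K((0 - 5)²)) = 1/(4281 + (0 - 5)²*(39 + (0 - 5)²)) = 1/(4281 + (-5)²*(39 + (-5)²)) = 1/(4281 + 25*(39 + 25)) = 1/(4281 + 25*64) = 1/(4281 + 1600) = 1/5881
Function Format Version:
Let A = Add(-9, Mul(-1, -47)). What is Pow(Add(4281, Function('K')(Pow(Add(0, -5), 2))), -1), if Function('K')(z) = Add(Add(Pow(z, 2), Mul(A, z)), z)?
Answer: Rational(1, 5881) ≈ 0.00017004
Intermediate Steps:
A = 38 (A = Add(-9, 47) = 38)
Function('K')(z) = Add(Pow(z, 2), Mul(39, z)) (Function('K')(z) = Add(Add(Pow(z, 2), Mul(38, z)), z) = Add(Pow(z, 2), Mul(39, z)))
Pow(Add(4281, Function('K')(Pow(Add(0, -5), 2))), -1) = Pow(Add(4281, Mul(Pow(Add(0, -5), 2), Add(39, Pow(Add(0, -5), 2)))), -1) = Pow(Add(4281, Mul(Pow(-5, 2), Add(39, Pow(-5, 2)))), -1) = Pow(Add(4281, Mul(25, Add(39, 25))), -1) = Pow(Add(4281, Mul(25, 64)), -1) = Pow(Add(4281, 1600), -1) = Pow(5881, -1) = Rational(1, 5881)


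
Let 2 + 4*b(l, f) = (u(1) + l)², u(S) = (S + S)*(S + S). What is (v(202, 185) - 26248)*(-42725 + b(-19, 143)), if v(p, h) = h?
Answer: 4448354651/4 ≈ 1.1121e+9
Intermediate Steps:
u(S) = 4*S² (u(S) = (2*S)*(2*S) = 4*S²)
b(l, f) = -½ + (4 + l)²/4 (b(l, f) = -½ + (4*1² + l)²/4 = -½ + (4*1 + l)²/4 = -½ + (4 + l)²/4)
(v(202, 185) - 26248)*(-42725 + b(-19, 143)) = (185 - 26248)*(-42725 + (-½ + (4 - 19)²/4)) = -26063*(-42725 + (-½ + (¼)*(-15)²)) = -26063*(-42725 + (-½ + (¼)*225)) = -26063*(-42725 + (-½ + 225/4)) = -26063*(-42725 + 223/4) = -26063*(-170677/4) = 4448354651/4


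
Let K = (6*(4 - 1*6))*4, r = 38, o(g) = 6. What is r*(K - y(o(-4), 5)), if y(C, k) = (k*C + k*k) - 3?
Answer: -3800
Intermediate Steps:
y(C, k) = -3 + k**2 + C*k (y(C, k) = (C*k + k**2) - 3 = (k**2 + C*k) - 3 = -3 + k**2 + C*k)
K = -48 (K = (6*(4 - 6))*4 = (6*(-2))*4 = -12*4 = -48)
r*(K - y(o(-4), 5)) = 38*(-48 - (-3 + 5**2 + 6*5)) = 38*(-48 - (-3 + 25 + 30)) = 38*(-48 - 1*52) = 38*(-48 - 52) = 38*(-100) = -3800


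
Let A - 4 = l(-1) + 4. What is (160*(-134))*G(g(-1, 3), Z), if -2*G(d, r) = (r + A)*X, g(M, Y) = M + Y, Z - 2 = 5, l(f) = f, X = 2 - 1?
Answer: 150080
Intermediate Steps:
X = 1
Z = 7 (Z = 2 + 5 = 7)
A = 7 (A = 4 + (-1 + 4) = 4 + 3 = 7)
G(d, r) = -7/2 - r/2 (G(d, r) = -(r + 7)/2 = -(7 + r)/2 = -7/2 - r/2)
(160*(-134))*G(g(-1, 3), Z) = (160*(-134))*(-7/2 - ½*7) = -21440*(-7/2 - 7/2) = -21440*(-7) = 150080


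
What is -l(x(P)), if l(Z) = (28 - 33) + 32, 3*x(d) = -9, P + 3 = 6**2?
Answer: -27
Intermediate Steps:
P = 33 (P = -3 + 6**2 = -3 + 36 = 33)
x(d) = -3 (x(d) = (1/3)*(-9) = -3)
l(Z) = 27 (l(Z) = -5 + 32 = 27)
-l(x(P)) = -1*27 = -27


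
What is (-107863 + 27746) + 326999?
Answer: 246882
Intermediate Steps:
(-107863 + 27746) + 326999 = -80117 + 326999 = 246882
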